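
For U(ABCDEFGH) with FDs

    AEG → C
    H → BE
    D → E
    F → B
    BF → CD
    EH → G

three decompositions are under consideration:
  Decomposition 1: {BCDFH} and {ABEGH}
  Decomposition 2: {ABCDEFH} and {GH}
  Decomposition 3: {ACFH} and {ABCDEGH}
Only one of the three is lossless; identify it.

Decomposition 2

Decomposition 1: common = {BH}, closure = {BEGH} → lossy.
Decomposition 2: common = {H}, closure = {BEGH} → lossless.
Decomposition 3: common = {ACH}, closure = {ABCEGH} → lossy.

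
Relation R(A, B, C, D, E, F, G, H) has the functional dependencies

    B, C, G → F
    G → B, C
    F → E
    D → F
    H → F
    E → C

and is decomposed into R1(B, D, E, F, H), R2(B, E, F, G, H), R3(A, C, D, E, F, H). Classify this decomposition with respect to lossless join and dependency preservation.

lossy but dependency-preserving

Lossless test (chase): Rows 1 and 2 agree on E; apply E→C and equate their C entries. Rows 1 and 3 agree on E; apply E→C and equate their C entries. No row becomes fully distinguished — the join is lossy.
Dependency preservation: B, C, G → F; G → B, C are not contained in any single fragment, but the restricted closure of each left-hand side across the fragments still reaches the right-hand side; the remaining FDs each lie inside some fragment. All dependencies are preserved.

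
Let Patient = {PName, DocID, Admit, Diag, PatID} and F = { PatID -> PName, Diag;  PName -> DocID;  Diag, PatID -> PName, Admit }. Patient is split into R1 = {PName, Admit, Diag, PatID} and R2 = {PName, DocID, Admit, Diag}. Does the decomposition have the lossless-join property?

Common attributes: R1 ∩ R2 = {PName, Admit, Diag}.
Closure of {PName, Admit, Diag}: PName → DocID applies, adding DocID. So (PName, Admit, Diag)⁺ = {PName, DocID, Admit, Diag}.
This closure contains every attribute of R2, so R1 ∩ R2 → R2. The join is lossless.

Yes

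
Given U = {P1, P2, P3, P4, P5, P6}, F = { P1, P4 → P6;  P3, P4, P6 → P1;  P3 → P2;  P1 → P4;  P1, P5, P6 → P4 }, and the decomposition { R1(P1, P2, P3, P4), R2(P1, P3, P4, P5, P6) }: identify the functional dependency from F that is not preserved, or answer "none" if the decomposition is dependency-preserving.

P1, P4 → P6 lies within R2.
P3, P4, P6 → P1 lies within R2.
P3 → P2 lies within R1.
P1 → P4 lies within R1.
P1, P5, P6 → P4 lies within R2.
Every dependency is enforceable on the fragments, so the decomposition is dependency-preserving.

none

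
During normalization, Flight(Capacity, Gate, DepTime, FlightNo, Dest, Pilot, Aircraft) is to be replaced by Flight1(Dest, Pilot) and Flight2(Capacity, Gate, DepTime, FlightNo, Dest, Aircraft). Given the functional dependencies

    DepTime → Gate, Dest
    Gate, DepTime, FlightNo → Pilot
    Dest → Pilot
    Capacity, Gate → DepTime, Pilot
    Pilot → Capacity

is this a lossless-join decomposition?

Common attributes: Flight1 ∩ Flight2 = {Dest}.
Closure of {Dest}: Dest → Pilot applies, adding Pilot; Pilot → Capacity applies, adding Capacity. So (Dest)⁺ = {Capacity, Dest, Pilot}.
This closure contains every attribute of Flight1, so Flight1 ∩ Flight2 → Flight1. The join is lossless.

Yes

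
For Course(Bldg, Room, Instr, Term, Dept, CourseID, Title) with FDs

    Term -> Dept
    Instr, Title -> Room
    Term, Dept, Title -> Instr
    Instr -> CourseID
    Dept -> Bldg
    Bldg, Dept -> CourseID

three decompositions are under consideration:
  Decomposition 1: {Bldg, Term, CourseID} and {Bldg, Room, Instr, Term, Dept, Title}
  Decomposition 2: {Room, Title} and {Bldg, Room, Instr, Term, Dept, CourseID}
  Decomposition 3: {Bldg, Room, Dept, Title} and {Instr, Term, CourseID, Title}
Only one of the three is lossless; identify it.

Decomposition 1: common = {Bldg, Term}, closure = {Bldg, Term, Dept, CourseID} → lossless.
Decomposition 2: common = {Room}, closure = {Room} → lossy.
Decomposition 3: common = {Title}, closure = {Title} → lossy.

Decomposition 1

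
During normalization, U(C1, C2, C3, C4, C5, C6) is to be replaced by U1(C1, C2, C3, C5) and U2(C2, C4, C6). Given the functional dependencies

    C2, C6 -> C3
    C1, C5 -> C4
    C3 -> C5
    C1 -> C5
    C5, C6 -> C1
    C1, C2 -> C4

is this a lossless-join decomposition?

Common attributes: U1 ∩ U2 = {C2}.
No dependency enlarges {C2}, so (C2)⁺ = {C2}.
The closure contains neither all of U1 = {C1, C2, C3, C5} nor all of U2 = {C2, C4, C6}, so the common attributes are not a superkey of either fragment. The join is lossy.

No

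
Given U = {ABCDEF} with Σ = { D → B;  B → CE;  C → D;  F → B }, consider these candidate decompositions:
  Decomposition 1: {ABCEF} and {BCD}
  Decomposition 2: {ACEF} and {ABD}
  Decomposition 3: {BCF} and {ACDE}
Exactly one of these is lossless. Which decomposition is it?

Decomposition 1

Decomposition 1: common = {BC}, closure = {BCDE} → lossless.
Decomposition 2: common = {A}, closure = {A} → lossy.
Decomposition 3: common = {C}, closure = {BCDE} → lossy.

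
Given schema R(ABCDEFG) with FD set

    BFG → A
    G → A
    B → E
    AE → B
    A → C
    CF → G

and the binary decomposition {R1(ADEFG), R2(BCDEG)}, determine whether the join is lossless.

Yes

Common attributes: R1 ∩ R2 = {DEG}.
Closure of {DEG}: G → A applies, adding A; AE → B applies, adding B; A → C applies, adding C. So (DEG)⁺ = {ABCDEG}.
This closure contains every attribute of R2, so R1 ∩ R2 → R2. The join is lossless.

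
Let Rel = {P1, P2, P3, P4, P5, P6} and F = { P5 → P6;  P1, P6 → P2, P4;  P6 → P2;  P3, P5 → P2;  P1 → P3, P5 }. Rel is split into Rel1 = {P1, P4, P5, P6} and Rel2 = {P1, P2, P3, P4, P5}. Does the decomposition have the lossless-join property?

Yes

Common attributes: Rel1 ∩ Rel2 = {P1, P4, P5}.
Closure of {P1, P4, P5}: P5 → P6 applies, adding P6; P1, P6 → P2, P4 applies, adding P2; P1 → P3, P5 applies, adding P3. So (P1, P4, P5)⁺ = {P1, P2, P3, P4, P5, P6}.
This closure contains every attribute of Rel1, so Rel1 ∩ Rel2 → Rel1. The join is lossless.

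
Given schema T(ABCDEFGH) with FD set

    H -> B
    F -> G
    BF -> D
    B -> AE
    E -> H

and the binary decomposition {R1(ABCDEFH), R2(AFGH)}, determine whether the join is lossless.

Yes

Common attributes: R1 ∩ R2 = {AFH}.
Closure of {AFH}: H → B applies, adding B; F → G applies, adding G; BF → D applies, adding D; B → AE applies, adding E. So (AFH)⁺ = {ABDEFGH}.
This closure contains every attribute of R2, so R1 ∩ R2 → R2. The join is lossless.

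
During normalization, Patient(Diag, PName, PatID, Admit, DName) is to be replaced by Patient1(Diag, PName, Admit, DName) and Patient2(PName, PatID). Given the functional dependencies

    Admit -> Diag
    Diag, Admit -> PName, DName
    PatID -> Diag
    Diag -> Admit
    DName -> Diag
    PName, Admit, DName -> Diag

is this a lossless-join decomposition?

No

Common attributes: Patient1 ∩ Patient2 = {PName}.
No dependency enlarges {PName}, so (PName)⁺ = {PName}.
The closure contains neither all of Patient1 = {Diag, PName, Admit, DName} nor all of Patient2 = {PName, PatID}, so the common attributes are not a superkey of either fragment. The join is lossy.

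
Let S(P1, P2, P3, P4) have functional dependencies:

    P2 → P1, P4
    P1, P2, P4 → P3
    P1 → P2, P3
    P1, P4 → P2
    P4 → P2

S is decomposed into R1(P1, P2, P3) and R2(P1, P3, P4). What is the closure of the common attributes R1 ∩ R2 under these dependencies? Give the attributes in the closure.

P1, P2, P3, P4

R1 ∩ R2 = {P1, P3}.
P1 → P2, P3 applies, adding P2
P2 → P1, P4 applies, adding P4
Closure: {P1, P2, P3, P4}.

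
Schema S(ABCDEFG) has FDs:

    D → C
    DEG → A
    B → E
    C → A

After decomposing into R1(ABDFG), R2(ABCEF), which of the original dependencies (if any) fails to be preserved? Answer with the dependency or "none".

Check D → C: no single fragment contains all of {CD}, and the restricted closure of {D} across the fragments never reaches {C}.
DEG → A is preserved.
B → E is preserved.
C → A is preserved.

D → C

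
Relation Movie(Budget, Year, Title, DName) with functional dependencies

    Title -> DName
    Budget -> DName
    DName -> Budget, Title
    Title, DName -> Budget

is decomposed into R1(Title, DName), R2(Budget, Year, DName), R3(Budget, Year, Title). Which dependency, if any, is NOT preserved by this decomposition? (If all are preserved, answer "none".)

Title → DName lies within R1.
Budget → DName lies within R2.
DName → Budget, Title: restricted closure across fragments reaches Budget, Title.
Title, DName → Budget: restricted closure across fragments reaches Budget.
Every dependency is enforceable on the fragments, so the decomposition is dependency-preserving.

none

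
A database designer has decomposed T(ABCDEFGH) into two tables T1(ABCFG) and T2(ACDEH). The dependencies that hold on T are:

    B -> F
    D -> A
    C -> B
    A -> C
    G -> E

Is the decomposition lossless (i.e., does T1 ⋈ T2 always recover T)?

Common attributes: T1 ∩ T2 = {AC}.
Closure of {AC}: C → B applies, adding B; B → F applies, adding F. So (AC)⁺ = {ABCF}.
The closure contains neither all of T1 = {ABCFG} nor all of T2 = {ACDEH}, so the common attributes are not a superkey of either fragment. The join is lossy.

No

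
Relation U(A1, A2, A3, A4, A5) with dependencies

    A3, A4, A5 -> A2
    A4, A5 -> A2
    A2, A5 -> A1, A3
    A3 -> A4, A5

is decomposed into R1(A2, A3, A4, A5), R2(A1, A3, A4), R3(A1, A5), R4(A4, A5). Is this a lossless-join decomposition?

Chase test. Columns are A1, A2, A3, A4, A5; row i has aⱼ where attribute j ∈ Ri, else bᵢⱼ.
Initial tableau (one row per fragment):
  row 1: b11 a2 a3 a4 a5
  row 2: a1 b22 a3 a4 b25
  row 3: a1 b32 b33 b34 a5
  row 4: b41 b42 b43 a4 a5
Rows 1 and 4 agree on A4, A5; apply A4, A5→A2 and equate their A2 entries.
Rows 1 and 4 agree on A2, A5; apply A2, A5→A1, A3 and equate their A1, A3 entries.
Rows 1 and 2 agree on A3; apply A3→A4, A5 and equate their A4, A5 entries.
Rows 1 and 2 agree on A3, A4, A5; apply A3, A4, A5→A2 and equate their A2 entries.
Rows 1 and 2 agree on A2, A5; apply A2, A5→A1, A3 and equate their A1, A3 entries.
Row 1 is now all distinguished symbols — the join is lossless.

Yes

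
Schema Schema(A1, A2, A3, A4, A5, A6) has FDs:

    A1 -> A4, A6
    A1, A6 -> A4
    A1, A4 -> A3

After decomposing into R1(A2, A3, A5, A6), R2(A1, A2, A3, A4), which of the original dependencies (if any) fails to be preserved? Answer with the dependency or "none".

A1 -> A4, A6

Check A1 → A4, A6: no single fragment contains all of {A1, A4, A6}, and the restricted closure of {A1} across the fragments never reaches {A4, A6}.
A1, A6 → A4 is preserved.
A1, A4 → A3 is preserved.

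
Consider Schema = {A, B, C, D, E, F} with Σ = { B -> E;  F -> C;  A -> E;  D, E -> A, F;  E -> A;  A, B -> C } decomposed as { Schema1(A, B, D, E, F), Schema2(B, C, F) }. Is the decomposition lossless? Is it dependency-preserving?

lossless and dependency-preserving

Lossless test: (B, F)⁺ = {A, B, C, E, F}, which contains all of one fragment — lossless.
Dependency preservation: A, B → C is not contained in any single fragment, but the restricted closure of its left-hand side across the fragments still reaches the right-hand side; the remaining FDs each lie inside some fragment. All dependencies are preserved.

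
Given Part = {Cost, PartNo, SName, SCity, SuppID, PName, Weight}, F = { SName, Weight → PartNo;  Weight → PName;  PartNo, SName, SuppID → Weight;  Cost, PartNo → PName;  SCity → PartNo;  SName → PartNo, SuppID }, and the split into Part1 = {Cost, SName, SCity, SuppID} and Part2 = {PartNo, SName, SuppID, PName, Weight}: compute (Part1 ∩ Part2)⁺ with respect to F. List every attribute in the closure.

PartNo, SName, SuppID, PName, Weight

Part1 ∩ Part2 = {SName, SuppID}.
SName → PartNo, SuppID applies, adding PartNo
PartNo, SName, SuppID → Weight applies, adding Weight
Weight → PName applies, adding PName
Closure: {PartNo, SName, SuppID, PName, Weight}.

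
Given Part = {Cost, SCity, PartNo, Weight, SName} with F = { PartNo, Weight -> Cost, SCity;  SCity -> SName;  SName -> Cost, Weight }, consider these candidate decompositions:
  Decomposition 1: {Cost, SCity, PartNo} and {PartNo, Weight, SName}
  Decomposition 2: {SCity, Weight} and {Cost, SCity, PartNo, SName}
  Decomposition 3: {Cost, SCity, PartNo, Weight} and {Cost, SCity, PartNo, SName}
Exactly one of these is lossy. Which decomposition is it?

Decomposition 1

Decomposition 1: common = {PartNo}, closure = {PartNo} → lossy.
Decomposition 2: common = {SCity}, closure = {Cost, SCity, Weight, SName} → lossless.
Decomposition 3: common = {Cost, SCity, PartNo}, closure = {Cost, SCity, PartNo, Weight, SName} → lossless.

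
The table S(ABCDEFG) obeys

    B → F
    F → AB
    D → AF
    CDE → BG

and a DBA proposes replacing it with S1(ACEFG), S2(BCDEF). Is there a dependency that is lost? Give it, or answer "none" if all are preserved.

Check CDE → BG: no single fragment contains all of {BCDEG}, and the restricted closure of {CDE} across the fragments never reaches {BG}.
B → F is preserved.
F → AB is preserved.
D → AF is preserved.

CDE → BG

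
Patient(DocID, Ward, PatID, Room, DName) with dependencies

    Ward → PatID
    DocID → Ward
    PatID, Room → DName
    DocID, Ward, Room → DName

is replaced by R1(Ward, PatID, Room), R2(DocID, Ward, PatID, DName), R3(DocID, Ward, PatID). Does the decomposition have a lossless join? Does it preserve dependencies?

Lossless test (chase): applying each FD to every pair of rows produces no changes in the tableau, so no row becomes fully distinguished — the join is lossy.
Dependency preservation: the restricted closure of {PatID, Room} across the fragments never reaches {DName}, so PatID, Room → DName cannot be enforced without a join — not preserved.

lossy and not dependency-preserving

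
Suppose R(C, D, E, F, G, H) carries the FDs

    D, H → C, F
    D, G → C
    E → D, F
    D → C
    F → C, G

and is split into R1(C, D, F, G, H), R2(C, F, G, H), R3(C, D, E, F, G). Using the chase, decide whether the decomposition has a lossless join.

No

Chase test. Columns are C, D, E, F, G, H; row i has aⱼ where attribute j ∈ Ri, else bᵢⱼ.
Initial tableau (one row per fragment):
  row 1: a1 a2 b13 a4 a5 a6
  row 2: a1 b22 b23 a4 a5 a6
  row 3: a1 a2 a3 a4 a5 b36
No row becomes fully distinguished — the join is lossy.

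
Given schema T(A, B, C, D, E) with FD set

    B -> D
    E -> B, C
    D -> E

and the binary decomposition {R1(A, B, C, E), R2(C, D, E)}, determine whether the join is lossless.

Yes

Common attributes: R1 ∩ R2 = {C, E}.
Closure of {C, E}: E → B, C applies, adding B; B → D applies, adding D. So (C, E)⁺ = {B, C, D, E}.
This closure contains every attribute of R2, so R1 ∩ R2 → R2. The join is lossless.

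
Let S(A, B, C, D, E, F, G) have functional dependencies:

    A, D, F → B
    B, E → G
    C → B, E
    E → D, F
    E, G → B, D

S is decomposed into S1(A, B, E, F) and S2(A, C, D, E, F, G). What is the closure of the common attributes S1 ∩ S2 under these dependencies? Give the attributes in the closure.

S1 ∩ S2 = {A, E, F}.
E → D, F applies, adding D
A, D, F → B applies, adding B
B, E → G applies, adding G
Closure: {A, B, D, E, F, G}.

A, B, D, E, F, G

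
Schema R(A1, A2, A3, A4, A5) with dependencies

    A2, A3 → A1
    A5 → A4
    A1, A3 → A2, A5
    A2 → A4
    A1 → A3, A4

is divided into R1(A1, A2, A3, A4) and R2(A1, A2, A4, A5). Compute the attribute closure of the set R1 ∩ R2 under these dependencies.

R1 ∩ R2 = {A1, A2, A4}.
A1 → A3, A4 applies, adding A3
A1, A3 → A2, A5 applies, adding A5
Closure: {A1, A2, A3, A4, A5}.

A1, A2, A3, A4, A5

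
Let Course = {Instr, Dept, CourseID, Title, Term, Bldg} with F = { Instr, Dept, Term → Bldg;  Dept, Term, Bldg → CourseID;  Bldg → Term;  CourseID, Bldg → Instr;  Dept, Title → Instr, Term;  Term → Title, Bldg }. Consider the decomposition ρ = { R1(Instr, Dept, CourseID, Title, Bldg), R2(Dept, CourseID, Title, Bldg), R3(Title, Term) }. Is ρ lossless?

Chase test. Columns are Instr, Dept, CourseID, Title, Term, Bldg; row i has aⱼ where attribute j ∈ Ri, else bᵢⱼ.
Initial tableau (one row per fragment):
  row 1: a1 a2 a3 a4 b15 a6
  row 2: b21 a2 a3 a4 b25 a6
  row 3: b31 b32 b33 a4 a5 b36
Rows 1 and 2 agree on Bldg; apply Bldg→Term and equate their Term entries.
Rows 1 and 2 agree on CourseID, Bldg; apply CourseID, Bldg→Instr and equate their Instr entries.
No row becomes fully distinguished — the join is lossy.

No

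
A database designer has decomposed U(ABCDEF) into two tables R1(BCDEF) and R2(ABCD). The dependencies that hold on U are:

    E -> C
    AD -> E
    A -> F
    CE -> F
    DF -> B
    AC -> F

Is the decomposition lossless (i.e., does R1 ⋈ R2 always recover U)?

Common attributes: R1 ∩ R2 = {BCD}.
No dependency enlarges {BCD}, so (BCD)⁺ = {BCD}.
The closure contains neither all of R1 = {BCDEF} nor all of R2 = {ABCD}, so the common attributes are not a superkey of either fragment. The join is lossy.

No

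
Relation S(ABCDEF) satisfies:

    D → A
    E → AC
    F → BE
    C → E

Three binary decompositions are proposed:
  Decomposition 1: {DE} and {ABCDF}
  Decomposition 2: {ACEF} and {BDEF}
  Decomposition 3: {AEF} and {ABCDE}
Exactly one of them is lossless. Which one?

Decomposition 2

Decomposition 1: common = {D}, closure = {AD} → lossy.
Decomposition 2: common = {EF}, closure = {ABCEF} → lossless.
Decomposition 3: common = {AE}, closure = {ACE} → lossy.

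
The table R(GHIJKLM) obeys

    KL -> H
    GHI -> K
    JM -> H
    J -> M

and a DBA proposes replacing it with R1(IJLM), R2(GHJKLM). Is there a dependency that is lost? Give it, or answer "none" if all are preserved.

GHI -> K

Check GHI → K: no single fragment contains all of {GHIK}, and the restricted closure of {GHI} across the fragments never reaches {K}.
KL → H is preserved.
JM → H is preserved.
J → M is preserved.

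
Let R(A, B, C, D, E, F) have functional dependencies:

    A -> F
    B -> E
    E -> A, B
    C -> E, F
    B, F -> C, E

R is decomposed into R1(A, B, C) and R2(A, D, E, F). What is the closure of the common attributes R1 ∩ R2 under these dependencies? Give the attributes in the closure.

A, F

R1 ∩ R2 = {A}.
A → F applies, adding F
Closure: {A, F}.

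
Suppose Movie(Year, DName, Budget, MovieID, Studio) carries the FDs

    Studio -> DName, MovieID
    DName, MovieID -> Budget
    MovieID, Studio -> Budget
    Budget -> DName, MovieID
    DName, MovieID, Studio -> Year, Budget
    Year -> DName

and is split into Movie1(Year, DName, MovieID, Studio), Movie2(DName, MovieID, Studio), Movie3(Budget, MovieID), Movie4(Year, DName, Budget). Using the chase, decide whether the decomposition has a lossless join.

Yes

Chase test. Columns are Year, DName, Budget, MovieID, Studio; row i has aⱼ where attribute j ∈ Moviei, else bᵢⱼ.
Initial tableau (one row per fragment):
  row 1: a1 a2 b13 a4 a5
  row 2: b21 a2 b23 a4 a5
  row 3: b31 b32 a3 a4 b35
  row 4: a1 a2 a3 b44 b45
Rows 1 and 2 agree on DName, MovieID; apply DName, MovieID→Budget and equate their Budget entries.
Rows 3 and 4 agree on Budget; apply Budget→DName, MovieID and equate their DName, MovieID entries.
Rows 1 and 2 agree on DName, MovieID, Studio; apply DName, MovieID, Studio→Year, Budget and equate their Year, Budget entries.
Rows 1 and 3 agree on DName, MovieID; apply DName, MovieID→Budget and equate their Budget entries.
Row 1 is now all distinguished symbols — the join is lossless.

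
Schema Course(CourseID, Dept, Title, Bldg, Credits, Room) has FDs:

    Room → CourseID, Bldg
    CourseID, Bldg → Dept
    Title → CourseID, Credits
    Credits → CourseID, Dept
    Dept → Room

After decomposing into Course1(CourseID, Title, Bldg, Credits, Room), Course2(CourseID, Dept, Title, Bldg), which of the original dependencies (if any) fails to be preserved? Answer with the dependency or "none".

none

Room → CourseID, Bldg lies within Course1.
CourseID, Bldg → Dept lies within Course2.
Title → CourseID, Credits lies within Course1.
Credits → CourseID, Dept: restricted closure across fragments reaches CourseID, Dept.
Dept → Room: restricted closure across fragments reaches Room.
Every dependency is enforceable on the fragments, so the decomposition is dependency-preserving.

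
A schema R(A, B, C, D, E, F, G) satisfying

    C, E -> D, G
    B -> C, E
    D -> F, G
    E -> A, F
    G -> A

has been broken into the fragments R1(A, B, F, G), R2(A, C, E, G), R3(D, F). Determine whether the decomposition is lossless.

No

Chase test. Columns are A, B, C, D, E, F, G; row i has aⱼ where attribute j ∈ Ri, else bᵢⱼ.
Initial tableau (one row per fragment):
  row 1: a1 a2 b13 b14 b15 a6 a7
  row 2: a1 b22 a3 b24 a5 b26 a7
  row 3: b31 b32 b33 a4 b35 a6 b37
No row becomes fully distinguished — the join is lossy.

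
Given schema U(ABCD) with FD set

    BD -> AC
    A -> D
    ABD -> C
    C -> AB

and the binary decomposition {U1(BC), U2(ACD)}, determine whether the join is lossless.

Yes

Common attributes: U1 ∩ U2 = {C}.
Closure of {C}: C → AB applies, adding AB; A → D applies, adding D. So (C)⁺ = {ABCD}.
This closure contains every attribute of U1, so U1 ∩ U2 → U1. The join is lossless.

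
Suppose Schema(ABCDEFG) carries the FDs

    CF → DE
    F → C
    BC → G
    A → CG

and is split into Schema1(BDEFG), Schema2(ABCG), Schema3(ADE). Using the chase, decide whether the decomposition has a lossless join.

No

Chase test. Columns are ABCDEFG; row i has aⱼ where attribute j ∈ Schemai, else bᵢⱼ.
Initial tableau (one row per fragment):
  row 1: b11 a2 b13 a4 a5 a6 a7
  row 2: a1 a2 a3 b24 b25 b26 a7
  row 3: a1 b32 b33 a4 a5 b36 b37
Rows 2 and 3 agree on A; apply A→CG and equate their CG entries.
No row becomes fully distinguished — the join is lossy.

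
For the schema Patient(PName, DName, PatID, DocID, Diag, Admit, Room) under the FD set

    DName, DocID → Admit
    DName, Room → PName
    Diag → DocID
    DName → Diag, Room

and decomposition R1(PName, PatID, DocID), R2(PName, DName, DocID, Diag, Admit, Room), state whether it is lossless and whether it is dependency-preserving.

Lossless test: (PName, DocID)⁺ = {PName, DocID}, which is a superkey of neither fragment — lossy.
Dependency preservation: every FD's attributes lie within a single fragment, so each can be enforced locally — preserved.

lossy but dependency-preserving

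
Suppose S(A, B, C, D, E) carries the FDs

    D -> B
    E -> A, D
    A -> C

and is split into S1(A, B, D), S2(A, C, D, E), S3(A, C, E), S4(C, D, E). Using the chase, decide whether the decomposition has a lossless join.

Chase test. Columns are A, B, C, D, E; row i has aⱼ where attribute j ∈ Si, else bᵢⱼ.
Initial tableau (one row per fragment):
  row 1: a1 a2 b13 a4 b15
  row 2: a1 b22 a3 a4 a5
  row 3: a1 b32 a3 b34 a5
  row 4: b41 b42 a3 a4 a5
Rows 1 and 2 agree on D; apply D→B and equate their B entries.
Rows 1 and 4 agree on D; apply D→B and equate their B entries.
Rows 2 and 3 agree on E; apply E→A, D and equate their A, D entries.
Rows 2 and 4 agree on E; apply E→A, D and equate their A, D entries.
Rows 1 and 2 agree on A; apply A→C and equate their C entries.
Rows 1 and 3 agree on D; apply D→B and equate their B entries.
Row 2 is now all distinguished symbols — the join is lossless.

Yes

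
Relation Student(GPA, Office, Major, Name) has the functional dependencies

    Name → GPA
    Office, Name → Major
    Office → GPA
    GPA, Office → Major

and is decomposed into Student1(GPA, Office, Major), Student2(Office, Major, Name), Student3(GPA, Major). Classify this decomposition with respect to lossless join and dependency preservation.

Lossless test (chase): Rows 1 and 2 agree on Office; apply Office→GPA and equate their GPA entries. Row 2 is now all distinguished symbols — the join is lossless.
Dependency preservation: the restricted closure of {Name} across the fragments never reaches {GPA}, so Name → GPA cannot be enforced without a join — not preserved.

lossless but not dependency-preserving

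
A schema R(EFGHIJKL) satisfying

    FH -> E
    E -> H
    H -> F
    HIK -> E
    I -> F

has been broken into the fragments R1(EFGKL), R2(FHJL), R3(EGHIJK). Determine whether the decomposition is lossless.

Chase test. Columns are EFGHIJKL; row i has aⱼ where attribute j ∈ Ri, else bᵢⱼ.
Initial tableau (one row per fragment):
  row 1: a1 a2 a3 b14 b15 b16 a7 a8
  row 2: b21 a2 b23 a4 b25 a6 b27 a8
  row 3: a1 b32 a3 a4 a5 a6 a7 b38
Rows 1 and 3 agree on E; apply E→H and equate their H entries.
Rows 1 and 3 agree on H; apply H→F and equate their F entries.
Rows 1 and 2 agree on FH; apply FH→E and equate their E entries.
No row becomes fully distinguished — the join is lossy.

No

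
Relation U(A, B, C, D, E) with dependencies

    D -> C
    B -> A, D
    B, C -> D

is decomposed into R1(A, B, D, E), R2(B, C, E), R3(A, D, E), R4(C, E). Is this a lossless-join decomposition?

Yes

Chase test. Columns are A, B, C, D, E; row i has aⱼ where attribute j ∈ Ri, else bᵢⱼ.
Initial tableau (one row per fragment):
  row 1: a1 a2 b13 a4 a5
  row 2: b21 a2 a3 b24 a5
  row 3: a1 b32 b33 a4 a5
  row 4: b41 b42 a3 b44 a5
Rows 1 and 3 agree on D; apply D→C and equate their C entries.
Rows 1 and 2 agree on B; apply B→A, D and equate their A, D entries.
Rows 1 and 2 agree on D; apply D→C and equate their C entries.
Row 1 is now all distinguished symbols — the join is lossless.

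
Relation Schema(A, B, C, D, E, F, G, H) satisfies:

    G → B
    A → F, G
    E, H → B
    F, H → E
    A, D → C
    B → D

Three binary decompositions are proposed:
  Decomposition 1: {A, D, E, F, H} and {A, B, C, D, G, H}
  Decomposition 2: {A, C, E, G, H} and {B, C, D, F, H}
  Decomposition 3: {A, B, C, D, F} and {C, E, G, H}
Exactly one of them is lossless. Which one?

Decomposition 1

Decomposition 1: common = {A, D, H}, closure = {A, B, C, D, E, F, G, H} → lossless.
Decomposition 2: common = {C, H}, closure = {C, H} → lossy.
Decomposition 3: common = {C}, closure = {C} → lossy.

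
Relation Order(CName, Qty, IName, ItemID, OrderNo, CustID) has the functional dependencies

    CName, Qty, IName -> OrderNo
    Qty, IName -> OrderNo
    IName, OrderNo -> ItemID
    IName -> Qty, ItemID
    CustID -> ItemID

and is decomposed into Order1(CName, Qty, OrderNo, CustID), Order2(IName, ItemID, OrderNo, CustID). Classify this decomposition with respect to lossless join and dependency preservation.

Lossless test: (OrderNo, CustID)⁺ = {ItemID, OrderNo, CustID}, which is a superkey of neither fragment — lossy.
Dependency preservation: the restricted closure of {IName} across the fragments never reaches {Qty, ItemID}, so IName → Qty, ItemID cannot be enforced without a join — not preserved.

lossy and not dependency-preserving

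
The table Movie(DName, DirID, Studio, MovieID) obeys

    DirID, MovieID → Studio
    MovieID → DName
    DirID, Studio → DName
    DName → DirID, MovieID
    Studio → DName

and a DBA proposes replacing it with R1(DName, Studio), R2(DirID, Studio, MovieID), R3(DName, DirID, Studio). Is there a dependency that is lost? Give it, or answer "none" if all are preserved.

DirID, MovieID → Studio lies within R2.
MovieID → DName: restricted closure across fragments reaches DName.
DirID, Studio → DName lies within R3.
DName → DirID, MovieID: restricted closure across fragments reaches DirID, MovieID.
Studio → DName lies within R1.
Every dependency is enforceable on the fragments, so the decomposition is dependency-preserving.

none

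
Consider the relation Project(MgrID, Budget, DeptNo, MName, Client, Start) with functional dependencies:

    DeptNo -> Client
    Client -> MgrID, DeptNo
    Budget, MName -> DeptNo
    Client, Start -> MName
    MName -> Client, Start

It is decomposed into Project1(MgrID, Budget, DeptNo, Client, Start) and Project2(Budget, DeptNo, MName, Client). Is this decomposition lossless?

No

Common attributes: Project1 ∩ Project2 = {Budget, DeptNo, Client}.
Closure of {Budget, DeptNo, Client}: Client → MgrID, DeptNo applies, adding MgrID. So (Budget, DeptNo, Client)⁺ = {MgrID, Budget, DeptNo, Client}.
The closure contains neither all of Project1 = {MgrID, Budget, DeptNo, Client, Start} nor all of Project2 = {Budget, DeptNo, MName, Client}, so the common attributes are not a superkey of either fragment. The join is lossy.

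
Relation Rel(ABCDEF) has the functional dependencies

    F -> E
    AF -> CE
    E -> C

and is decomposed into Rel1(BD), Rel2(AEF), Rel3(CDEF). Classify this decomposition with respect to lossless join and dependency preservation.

Lossless test (chase): Rows 2 and 3 agree on E; apply E→C and equate their C entries. No row becomes fully distinguished — the join is lossy.
Dependency preservation: AF → CE is not contained in any single fragment, but the restricted closure of its left-hand side across the fragments still reaches the right-hand side; the remaining FDs each lie inside some fragment. All dependencies are preserved.

lossy but dependency-preserving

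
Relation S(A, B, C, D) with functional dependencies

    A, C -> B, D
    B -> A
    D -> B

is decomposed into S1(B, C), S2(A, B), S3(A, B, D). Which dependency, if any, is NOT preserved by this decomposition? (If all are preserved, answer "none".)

A, C -> B, D

Check A, C → B, D: no single fragment contains all of {A, B, C, D}, and the restricted closure of {A, C} across the fragments never reaches {B, D}.
B → A is preserved.
D → B is preserved.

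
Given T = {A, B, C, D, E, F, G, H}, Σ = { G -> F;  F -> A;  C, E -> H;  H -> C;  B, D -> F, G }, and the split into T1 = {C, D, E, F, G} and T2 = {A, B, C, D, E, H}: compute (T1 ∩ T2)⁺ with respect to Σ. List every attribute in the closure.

C, D, E, H

T1 ∩ T2 = {C, D, E}.
C, E → H applies, adding H
Closure: {C, D, E, H}.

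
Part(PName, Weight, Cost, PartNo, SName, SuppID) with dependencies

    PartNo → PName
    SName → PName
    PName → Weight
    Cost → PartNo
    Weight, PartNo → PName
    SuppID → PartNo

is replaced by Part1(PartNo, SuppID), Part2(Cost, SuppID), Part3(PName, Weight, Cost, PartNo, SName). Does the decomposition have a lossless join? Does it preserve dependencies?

Lossless test (chase): Rows 1 and 3 agree on PartNo; apply PartNo→PName and equate their PName entries. Rows 1 and 3 agree on PName; apply PName→Weight and equate their Weight entries. Rows 2 and 3 agree on Cost; apply Cost→PartNo and equate their PartNo entries. Rows 1 and 2 agree on PartNo; apply PartNo→PName and equate their PName entries. Rows 1 and 2 agree on PName; apply PName→Weight and equate their Weight entries. No row becomes fully distinguished — the join is lossy.
Dependency preservation: every FD's attributes lie within a single fragment, so each can be enforced locally — preserved.

lossy but dependency-preserving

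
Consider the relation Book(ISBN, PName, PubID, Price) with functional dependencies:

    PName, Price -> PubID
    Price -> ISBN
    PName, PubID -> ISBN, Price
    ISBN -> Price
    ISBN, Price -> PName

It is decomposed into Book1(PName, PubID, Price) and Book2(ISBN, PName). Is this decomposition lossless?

No

Common attributes: Book1 ∩ Book2 = {PName}.
No dependency enlarges {PName}, so (PName)⁺ = {PName}.
The closure contains neither all of Book1 = {PName, PubID, Price} nor all of Book2 = {ISBN, PName}, so the common attributes are not a superkey of either fragment. The join is lossy.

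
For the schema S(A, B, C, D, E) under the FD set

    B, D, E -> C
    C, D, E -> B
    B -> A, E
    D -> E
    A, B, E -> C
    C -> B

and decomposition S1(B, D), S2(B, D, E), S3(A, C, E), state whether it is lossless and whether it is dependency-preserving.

Lossless test (chase): Rows 1 and 2 agree on B; apply B→A, E and equate their A, E entries. Rows 1 and 2 agree on A, B, E; apply A, B, E→C and equate their C entries. No row becomes fully distinguished — the join is lossy.
Dependency preservation: the restricted closure of {B, D, E} across the fragments never reaches {C}, so B, D, E → C cannot be enforced without a join — not preserved.

lossy and not dependency-preserving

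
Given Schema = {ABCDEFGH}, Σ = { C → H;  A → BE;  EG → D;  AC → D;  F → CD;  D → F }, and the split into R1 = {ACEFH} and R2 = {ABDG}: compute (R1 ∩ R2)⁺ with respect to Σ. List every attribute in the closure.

R1 ∩ R2 = {A}.
A → BE applies, adding BE
Closure: {ABE}.

ABE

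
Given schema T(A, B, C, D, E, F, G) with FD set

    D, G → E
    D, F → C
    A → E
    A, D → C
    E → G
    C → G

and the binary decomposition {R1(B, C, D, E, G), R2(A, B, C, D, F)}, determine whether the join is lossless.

Common attributes: R1 ∩ R2 = {B, C, D}.
Closure of {B, C, D}: C → G applies, adding G; D, G → E applies, adding E. So (B, C, D)⁺ = {B, C, D, E, G}.
This closure contains every attribute of R1, so R1 ∩ R2 → R1. The join is lossless.

Yes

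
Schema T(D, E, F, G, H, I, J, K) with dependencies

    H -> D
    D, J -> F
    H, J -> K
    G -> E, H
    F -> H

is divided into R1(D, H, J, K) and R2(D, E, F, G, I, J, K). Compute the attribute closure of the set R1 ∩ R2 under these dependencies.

D, F, H, J, K

R1 ∩ R2 = {D, J, K}.
D, J → F applies, adding F
F → H applies, adding H
Closure: {D, F, H, J, K}.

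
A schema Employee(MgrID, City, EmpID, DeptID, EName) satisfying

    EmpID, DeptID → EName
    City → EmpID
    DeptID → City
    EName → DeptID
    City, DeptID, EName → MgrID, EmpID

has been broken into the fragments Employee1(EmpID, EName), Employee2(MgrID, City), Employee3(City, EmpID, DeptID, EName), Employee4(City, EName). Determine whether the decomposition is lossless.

No

Chase test. Columns are MgrID, City, EmpID, DeptID, EName; row i has aⱼ where attribute j ∈ Employeei, else bᵢⱼ.
Initial tableau (one row per fragment):
  row 1: b11 b12 a3 b14 a5
  row 2: a1 a2 b23 b24 b25
  row 3: b31 a2 a3 a4 a5
  row 4: b41 a2 b43 b44 a5
Rows 2 and 3 agree on City; apply City→EmpID and equate their EmpID entries.
Rows 2 and 4 agree on City; apply City→EmpID and equate their EmpID entries.
Rows 1 and 3 agree on EName; apply EName→DeptID and equate their DeptID entries.
Rows 1 and 4 agree on EName; apply EName→DeptID and equate their DeptID entries.
Rows 3 and 4 agree on City, DeptID, EName; apply City, DeptID, EName→MgrID, EmpID and equate their MgrID, EmpID entries.
Rows 1 and 3 agree on DeptID; apply DeptID→City and equate their City entries.
Rows 1 and 3 agree on City, DeptID, EName; apply City, DeptID, EName→MgrID, EmpID and equate their MgrID, EmpID entries.
No row becomes fully distinguished — the join is lossy.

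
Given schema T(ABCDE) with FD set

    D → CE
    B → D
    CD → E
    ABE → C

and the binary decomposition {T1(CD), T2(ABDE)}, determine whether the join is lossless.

Common attributes: T1 ∩ T2 = {D}.
Closure of {D}: D → CE applies, adding CE. So (D)⁺ = {CDE}.
This closure contains every attribute of T1, so T1 ∩ T2 → T1. The join is lossless.

Yes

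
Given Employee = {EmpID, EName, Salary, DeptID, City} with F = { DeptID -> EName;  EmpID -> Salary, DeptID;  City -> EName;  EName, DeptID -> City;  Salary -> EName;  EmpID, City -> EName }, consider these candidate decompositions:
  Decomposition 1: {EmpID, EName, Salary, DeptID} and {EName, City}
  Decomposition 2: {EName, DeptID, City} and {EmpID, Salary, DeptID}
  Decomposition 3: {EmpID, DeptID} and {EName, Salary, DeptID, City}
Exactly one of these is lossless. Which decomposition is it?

Decomposition 2

Decomposition 1: common = {EName}, closure = {EName} → lossy.
Decomposition 2: common = {DeptID}, closure = {EName, DeptID, City} → lossless.
Decomposition 3: common = {DeptID}, closure = {EName, DeptID, City} → lossy.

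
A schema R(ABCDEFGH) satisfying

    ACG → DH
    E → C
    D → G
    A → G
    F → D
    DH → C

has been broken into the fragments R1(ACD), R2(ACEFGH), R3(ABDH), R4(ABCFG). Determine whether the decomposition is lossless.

No

Chase test. Columns are ABCDEFGH; row i has aⱼ where attribute j ∈ Ri, else bᵢⱼ.
Initial tableau (one row per fragment):
  row 1: a1 b12 a3 a4 b15 b16 b17 b18
  row 2: a1 b22 a3 b24 a5 a6 a7 a8
  row 3: a1 a2 b33 a4 b35 b36 b37 a8
  row 4: a1 a2 a3 b44 b45 a6 a7 b48
Rows 2 and 4 agree on ACG; apply ACG→DH and equate their DH entries.
Rows 1 and 3 agree on D; apply D→G and equate their G entries.
Rows 1 and 2 agree on A; apply A→G and equate their G entries.
Rows 1 and 2 agree on ACG; apply ACG→DH and equate their DH entries.
Rows 1 and 3 agree on DH; apply DH→C and equate their C entries.
No row becomes fully distinguished — the join is lossy.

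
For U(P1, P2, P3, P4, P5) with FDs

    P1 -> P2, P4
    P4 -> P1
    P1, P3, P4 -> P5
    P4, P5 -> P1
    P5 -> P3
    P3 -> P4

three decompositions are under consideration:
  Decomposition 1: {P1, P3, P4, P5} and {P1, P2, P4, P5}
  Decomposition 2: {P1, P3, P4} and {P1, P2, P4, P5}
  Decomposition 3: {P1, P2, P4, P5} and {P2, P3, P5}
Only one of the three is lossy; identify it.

Decomposition 1: common = {P1, P4, P5}, closure = {P1, P2, P3, P4, P5} → lossless.
Decomposition 2: common = {P1, P4}, closure = {P1, P2, P4} → lossy.
Decomposition 3: common = {P2, P5}, closure = {P1, P2, P3, P4, P5} → lossless.

Decomposition 2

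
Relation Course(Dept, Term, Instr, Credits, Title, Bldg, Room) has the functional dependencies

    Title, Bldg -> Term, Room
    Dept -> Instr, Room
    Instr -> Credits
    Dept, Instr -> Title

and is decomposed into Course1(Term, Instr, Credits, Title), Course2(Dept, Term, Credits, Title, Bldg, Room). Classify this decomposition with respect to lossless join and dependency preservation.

Lossless test: (Term, Credits, Title)⁺ = {Term, Credits, Title}, which is a superkey of neither fragment — lossy.
Dependency preservation: the restricted closure of {Dept} across the fragments never reaches {Instr, Room}, so Dept → Instr, Room cannot be enforced without a join — not preserved.

lossy and not dependency-preserving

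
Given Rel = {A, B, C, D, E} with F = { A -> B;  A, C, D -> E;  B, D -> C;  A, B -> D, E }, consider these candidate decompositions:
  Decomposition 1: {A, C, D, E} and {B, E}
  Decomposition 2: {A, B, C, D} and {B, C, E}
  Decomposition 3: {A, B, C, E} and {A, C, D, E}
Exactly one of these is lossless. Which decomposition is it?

Decomposition 1: common = {E}, closure = {E} → lossy.
Decomposition 2: common = {B, C}, closure = {B, C} → lossy.
Decomposition 3: common = {A, C, E}, closure = {A, B, C, D, E} → lossless.

Decomposition 3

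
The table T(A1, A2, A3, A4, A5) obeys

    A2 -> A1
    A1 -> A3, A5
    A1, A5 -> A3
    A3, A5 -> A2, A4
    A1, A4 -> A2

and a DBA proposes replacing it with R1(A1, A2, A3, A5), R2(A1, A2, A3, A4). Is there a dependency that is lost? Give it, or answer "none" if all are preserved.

none

A2 → A1 lies within R1.
A1 → A3, A5 lies within R1.
A1, A5 → A3 lies within R1.
A3, A5 → A2, A4: restricted closure across fragments reaches A2, A4.
A1, A4 → A2 lies within R2.
Every dependency is enforceable on the fragments, so the decomposition is dependency-preserving.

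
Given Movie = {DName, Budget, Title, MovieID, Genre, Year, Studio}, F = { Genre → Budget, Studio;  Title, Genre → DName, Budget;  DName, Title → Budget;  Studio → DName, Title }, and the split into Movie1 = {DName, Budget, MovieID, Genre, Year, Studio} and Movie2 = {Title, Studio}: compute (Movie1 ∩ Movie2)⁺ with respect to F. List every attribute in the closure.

Movie1 ∩ Movie2 = {Studio}.
Studio → DName, Title applies, adding DName, Title
DName, Title → Budget applies, adding Budget
Closure: {DName, Budget, Title, Studio}.

DName, Budget, Title, Studio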